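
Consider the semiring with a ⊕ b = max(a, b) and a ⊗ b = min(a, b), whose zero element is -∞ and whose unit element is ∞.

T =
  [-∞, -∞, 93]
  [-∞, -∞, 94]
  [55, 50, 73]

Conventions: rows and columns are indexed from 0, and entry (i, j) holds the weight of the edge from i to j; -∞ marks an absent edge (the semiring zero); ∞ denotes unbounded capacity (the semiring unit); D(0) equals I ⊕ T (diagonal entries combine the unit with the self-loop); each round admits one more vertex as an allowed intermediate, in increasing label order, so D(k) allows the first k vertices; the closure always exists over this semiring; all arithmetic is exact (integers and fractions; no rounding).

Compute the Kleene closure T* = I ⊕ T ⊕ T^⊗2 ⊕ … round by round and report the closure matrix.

D(0):
  [∞, -∞, 93]
  [-∞, ∞, 94]
  [55, 50, ∞]
D(1):
  [∞, -∞, 93]
  [-∞, ∞, 94]
  [55, 50, ∞]
D(2):
  [∞, -∞, 93]
  [-∞, ∞, 94]
  [55, 50, ∞]
D(3):
  [∞, 50, 93]
  [55, ∞, 94]
  [55, 50, ∞]
Answer: T* = [[∞, 50, 93], [55, ∞, 94], [55, 50, ∞]]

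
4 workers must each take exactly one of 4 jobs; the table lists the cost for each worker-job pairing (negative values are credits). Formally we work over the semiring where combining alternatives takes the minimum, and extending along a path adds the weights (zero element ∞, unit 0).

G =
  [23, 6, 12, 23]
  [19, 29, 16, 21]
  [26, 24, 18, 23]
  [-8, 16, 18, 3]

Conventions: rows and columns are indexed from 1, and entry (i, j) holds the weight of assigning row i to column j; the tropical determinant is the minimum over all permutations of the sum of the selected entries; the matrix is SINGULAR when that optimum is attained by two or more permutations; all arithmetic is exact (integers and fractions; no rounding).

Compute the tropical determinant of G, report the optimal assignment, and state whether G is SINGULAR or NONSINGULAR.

σ = (1, 2, 3, 4): 23 + 29 + 18 + 3 = 73
σ = (1, 2, 4, 3): 23 + 29 + 23 + 18 = 93
σ = (1, 3, 2, 4): 23 + 16 + 24 + 3 = 66
σ = (1, 3, 4, 2): 23 + 16 + 23 + 16 = 78
σ = (1, 4, 2, 3): 23 + 21 + 24 + 18 = 86
σ = (1, 4, 3, 2): 23 + 21 + 18 + 16 = 78
σ = (2, 1, 3, 4): 6 + 19 + 18 + 3 = 46
σ = (2, 1, 4, 3): 6 + 19 + 23 + 18 = 66
σ = (2, 3, 1, 4): 6 + 16 + 26 + 3 = 51
σ = (2, 3, 4, 1): 6 + 16 + 23 + (-8) = 37
σ = (2, 4, 1, 3): 6 + 21 + 26 + 18 = 71
σ = (2, 4, 3, 1): 6 + 21 + 18 + (-8) = 37
σ = (3, 1, 2, 4): 12 + 19 + 24 + 3 = 58
σ = (3, 1, 4, 2): 12 + 19 + 23 + 16 = 70
σ = (3, 2, 1, 4): 12 + 29 + 26 + 3 = 70
σ = (3, 2, 4, 1): 12 + 29 + 23 + (-8) = 56
σ = (3, 4, 1, 2): 12 + 21 + 26 + 16 = 75
σ = (3, 4, 2, 1): 12 + 21 + 24 + (-8) = 49
σ = (4, 1, 2, 3): 23 + 19 + 24 + 18 = 84
σ = (4, 1, 3, 2): 23 + 19 + 18 + 16 = 76
σ = (4, 2, 1, 3): 23 + 29 + 26 + 18 = 96
σ = (4, 2, 3, 1): 23 + 29 + 18 + (-8) = 62
σ = (4, 3, 1, 2): 23 + 16 + 26 + 16 = 81
σ = (4, 3, 2, 1): 23 + 16 + 24 + (-8) = 55
Optimal value attained by: σ = (2, 3, 4, 1).
Answer: det⊕(G) = 37; verdict: SINGULAR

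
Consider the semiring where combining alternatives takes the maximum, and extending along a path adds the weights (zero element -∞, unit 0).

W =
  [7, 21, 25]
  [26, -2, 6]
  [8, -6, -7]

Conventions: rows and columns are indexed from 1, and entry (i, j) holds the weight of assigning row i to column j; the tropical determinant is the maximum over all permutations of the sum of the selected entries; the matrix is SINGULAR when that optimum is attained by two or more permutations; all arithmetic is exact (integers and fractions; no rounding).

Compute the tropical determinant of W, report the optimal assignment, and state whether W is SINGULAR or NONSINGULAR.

σ = (1, 2, 3): 7 + (-2) + (-7) = -2
σ = (1, 3, 2): 7 + 6 + (-6) = 7
σ = (2, 1, 3): 21 + 26 + (-7) = 40
σ = (2, 3, 1): 21 + 6 + 8 = 35
σ = (3, 1, 2): 25 + 26 + (-6) = 45
σ = (3, 2, 1): 25 + (-2) + 8 = 31
Optimal value attained by: σ = (3, 1, 2).
Answer: det⊕(W) = 45; verdict: NONSINGULAR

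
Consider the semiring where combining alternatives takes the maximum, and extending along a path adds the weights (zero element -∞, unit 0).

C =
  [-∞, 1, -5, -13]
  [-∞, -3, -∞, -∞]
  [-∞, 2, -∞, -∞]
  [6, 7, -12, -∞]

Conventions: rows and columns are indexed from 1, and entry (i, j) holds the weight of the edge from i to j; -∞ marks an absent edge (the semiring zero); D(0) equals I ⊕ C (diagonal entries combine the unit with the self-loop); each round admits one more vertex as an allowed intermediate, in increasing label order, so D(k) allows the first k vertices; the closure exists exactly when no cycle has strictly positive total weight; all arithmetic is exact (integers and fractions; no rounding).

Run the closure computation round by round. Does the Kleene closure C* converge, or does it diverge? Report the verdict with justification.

D(0):
  [0, 1, -5, -13]
  [-∞, 0, -∞, -∞]
  [-∞, 2, 0, -∞]
  [6, 7, -12, 0]
D(1):
  [0, 1, -5, -13]
  [-∞, 0, -∞, -∞]
  [-∞, 2, 0, -∞]
  [6, 7, 1, 0]
D(2):
  [0, 1, -5, -13]
  [-∞, 0, -∞, -∞]
  [-∞, 2, 0, -∞]
  [6, 7, 1, 0]
D(3):
  [0, 1, -5, -13]
  [-∞, 0, -∞, -∞]
  [-∞, 2, 0, -∞]
  [6, 7, 1, 0]
D(4):
  [0, 1, -5, -13]
  [-∞, 0, -∞, -∞]
  [-∞, 2, 0, -∞]
  [6, 7, 1, 0]
Key observation: every diagonal entry stays at the unit through all rounds, so no improving cycle exists.
Answer: CONVERGES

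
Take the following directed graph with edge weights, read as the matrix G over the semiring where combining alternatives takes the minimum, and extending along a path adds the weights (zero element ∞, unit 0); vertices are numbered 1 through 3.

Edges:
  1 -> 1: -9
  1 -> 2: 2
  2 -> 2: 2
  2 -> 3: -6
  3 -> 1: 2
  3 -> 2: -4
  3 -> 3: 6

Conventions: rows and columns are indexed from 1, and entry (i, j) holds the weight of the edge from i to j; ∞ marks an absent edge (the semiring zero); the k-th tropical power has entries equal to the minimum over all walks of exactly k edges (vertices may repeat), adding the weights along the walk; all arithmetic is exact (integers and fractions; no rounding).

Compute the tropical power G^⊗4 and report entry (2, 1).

G^⊗2:
  [-18, -7, -4]
  [-4, -10, -4]
  [-7, -2, -10]
G^⊗3:
  [-27, -16, -13]
  [-13, -8, -16]
  [-16, -14, -8]
G^⊗4:
  [-36, -25, -22]
  [-22, -20, -14]
  [-25, -14, -20]
Key observation: the optimum is the walk 2->3->1->1->1, with weight (-6) + 2 + (-9) + (-9) = -22.
Optimal value attained by: walk 2->3->1->1->1.
Answer: (G^⊗4)[2][1] = -22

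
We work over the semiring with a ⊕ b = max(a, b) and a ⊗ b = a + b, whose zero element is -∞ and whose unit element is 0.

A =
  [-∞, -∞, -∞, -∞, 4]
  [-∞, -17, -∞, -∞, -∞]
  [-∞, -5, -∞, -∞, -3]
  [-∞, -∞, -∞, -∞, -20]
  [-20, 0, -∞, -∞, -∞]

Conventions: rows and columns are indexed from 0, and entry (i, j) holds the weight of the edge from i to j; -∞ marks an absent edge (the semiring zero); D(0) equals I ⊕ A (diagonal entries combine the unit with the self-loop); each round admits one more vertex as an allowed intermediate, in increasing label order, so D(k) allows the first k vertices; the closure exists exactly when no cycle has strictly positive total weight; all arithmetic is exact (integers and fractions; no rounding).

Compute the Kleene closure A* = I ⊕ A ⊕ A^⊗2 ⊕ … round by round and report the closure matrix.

D(0):
  [0, -∞, -∞, -∞, 4]
  [-∞, 0, -∞, -∞, -∞]
  [-∞, -5, 0, -∞, -3]
  [-∞, -∞, -∞, 0, -20]
  [-20, 0, -∞, -∞, 0]
D(1):
  [0, -∞, -∞, -∞, 4]
  [-∞, 0, -∞, -∞, -∞]
  [-∞, -5, 0, -∞, -3]
  [-∞, -∞, -∞, 0, -20]
  [-20, 0, -∞, -∞, 0]
D(2):
  [0, -∞, -∞, -∞, 4]
  [-∞, 0, -∞, -∞, -∞]
  [-∞, -5, 0, -∞, -3]
  [-∞, -∞, -∞, 0, -20]
  [-20, 0, -∞, -∞, 0]
D(3):
  [0, -∞, -∞, -∞, 4]
  [-∞, 0, -∞, -∞, -∞]
  [-∞, -5, 0, -∞, -3]
  [-∞, -∞, -∞, 0, -20]
  [-20, 0, -∞, -∞, 0]
D(4):
  [0, -∞, -∞, -∞, 4]
  [-∞, 0, -∞, -∞, -∞]
  [-∞, -5, 0, -∞, -3]
  [-∞, -∞, -∞, 0, -20]
  [-20, 0, -∞, -∞, 0]
D(5):
  [0, 4, -∞, -∞, 4]
  [-∞, 0, -∞, -∞, -∞]
  [-23, -3, 0, -∞, -3]
  [-40, -20, -∞, 0, -20]
  [-20, 0, -∞, -∞, 0]
Answer: A* = [[0, 4, -∞, -∞, 4], [-∞, 0, -∞, -∞, -∞], [-23, -3, 0, -∞, -3], [-40, -20, -∞, 0, -20], [-20, 0, -∞, -∞, 0]]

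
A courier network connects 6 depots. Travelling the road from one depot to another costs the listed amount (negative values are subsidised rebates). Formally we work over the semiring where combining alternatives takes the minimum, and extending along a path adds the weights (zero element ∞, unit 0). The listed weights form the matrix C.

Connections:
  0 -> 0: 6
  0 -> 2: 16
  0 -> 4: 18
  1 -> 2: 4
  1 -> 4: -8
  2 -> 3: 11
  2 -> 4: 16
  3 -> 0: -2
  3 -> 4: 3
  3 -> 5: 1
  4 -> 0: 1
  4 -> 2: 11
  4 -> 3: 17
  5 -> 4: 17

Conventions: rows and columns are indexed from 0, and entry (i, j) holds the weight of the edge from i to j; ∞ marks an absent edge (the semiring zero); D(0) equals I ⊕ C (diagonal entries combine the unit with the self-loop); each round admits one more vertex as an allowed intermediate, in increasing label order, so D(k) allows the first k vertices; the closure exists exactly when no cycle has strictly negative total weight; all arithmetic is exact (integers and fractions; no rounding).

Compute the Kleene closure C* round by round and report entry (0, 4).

D(0):
  [0, ∞, 16, ∞, 18, ∞]
  [∞, 0, 4, ∞, -8, ∞]
  [∞, ∞, 0, 11, 16, ∞]
  [-2, ∞, ∞, 0, 3, 1]
  [1, ∞, 11, 17, 0, ∞]
  [∞, ∞, ∞, ∞, 17, 0]
D(1):
  [0, ∞, 16, ∞, 18, ∞]
  [∞, 0, 4, ∞, -8, ∞]
  [∞, ∞, 0, 11, 16, ∞]
  [-2, ∞, 14, 0, 3, 1]
  [1, ∞, 11, 17, 0, ∞]
  [∞, ∞, ∞, ∞, 17, 0]
D(2):
  [0, ∞, 16, ∞, 18, ∞]
  [∞, 0, 4, ∞, -8, ∞]
  [∞, ∞, 0, 11, 16, ∞]
  [-2, ∞, 14, 0, 3, 1]
  [1, ∞, 11, 17, 0, ∞]
  [∞, ∞, ∞, ∞, 17, 0]
D(3):
  [0, ∞, 16, 27, 18, ∞]
  [∞, 0, 4, 15, -8, ∞]
  [∞, ∞, 0, 11, 16, ∞]
  [-2, ∞, 14, 0, 3, 1]
  [1, ∞, 11, 17, 0, ∞]
  [∞, ∞, ∞, ∞, 17, 0]
D(4):
  [0, ∞, 16, 27, 18, 28]
  [13, 0, 4, 15, -8, 16]
  [9, ∞, 0, 11, 14, 12]
  [-2, ∞, 14, 0, 3, 1]
  [1, ∞, 11, 17, 0, 18]
  [∞, ∞, ∞, ∞, 17, 0]
D(5):
  [0, ∞, 16, 27, 18, 28]
  [-7, 0, 3, 9, -8, 10]
  [9, ∞, 0, 11, 14, 12]
  [-2, ∞, 14, 0, 3, 1]
  [1, ∞, 11, 17, 0, 18]
  [18, ∞, 28, 34, 17, 0]
D(6):
  [0, ∞, 16, 27, 18, 28]
  [-7, 0, 3, 9, -8, 10]
  [9, ∞, 0, 11, 14, 12]
  [-2, ∞, 14, 0, 3, 1]
  [1, ∞, 11, 17, 0, 18]
  [18, ∞, 28, 34, 17, 0]
Answer: C*[0][4] = 18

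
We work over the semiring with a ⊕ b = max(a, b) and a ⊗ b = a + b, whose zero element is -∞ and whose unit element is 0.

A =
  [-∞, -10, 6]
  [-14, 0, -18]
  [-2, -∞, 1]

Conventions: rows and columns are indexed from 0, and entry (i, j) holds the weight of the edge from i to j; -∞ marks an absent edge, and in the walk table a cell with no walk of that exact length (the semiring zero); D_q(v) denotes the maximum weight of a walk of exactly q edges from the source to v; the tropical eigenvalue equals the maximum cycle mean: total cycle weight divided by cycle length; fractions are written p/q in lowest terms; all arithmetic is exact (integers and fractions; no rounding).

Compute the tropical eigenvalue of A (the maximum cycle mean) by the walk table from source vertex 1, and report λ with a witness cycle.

q=0: [-∞, 0, -∞]
q=1: [-14, 0, -18]
q=2: [-14, 0, -8]
q=3: [-10, 0, -7]
Optimal cycle mean attained by: cycle 0->2->0, total 6 + (-2), length 2.
Answer: λ = 2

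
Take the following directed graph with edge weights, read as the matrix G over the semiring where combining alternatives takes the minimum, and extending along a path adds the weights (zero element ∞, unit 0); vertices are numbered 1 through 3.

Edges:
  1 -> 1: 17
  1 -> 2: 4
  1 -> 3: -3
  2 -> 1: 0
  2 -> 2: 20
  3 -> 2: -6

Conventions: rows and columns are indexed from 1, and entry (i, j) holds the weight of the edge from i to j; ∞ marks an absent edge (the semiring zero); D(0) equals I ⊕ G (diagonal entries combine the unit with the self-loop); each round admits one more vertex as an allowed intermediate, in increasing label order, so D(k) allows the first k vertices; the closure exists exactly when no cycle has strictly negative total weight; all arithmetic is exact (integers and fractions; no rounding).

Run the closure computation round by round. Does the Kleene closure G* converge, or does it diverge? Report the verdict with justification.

D(0):
  [0, 4, -3]
  [0, 0, ∞]
  [∞, -6, 0]
D(1):
  [0, 4, -3]
  [0, 0, -3]
  [∞, -6, 0]
Detection: at round 2, diagonal entry (3, 3) turns strictly negative.
Key observation: the cycle 3->2->1->3 has total weight (-6) + 0 + (-3), which is strictly negative.
Answer: DIVERGES — negative cycle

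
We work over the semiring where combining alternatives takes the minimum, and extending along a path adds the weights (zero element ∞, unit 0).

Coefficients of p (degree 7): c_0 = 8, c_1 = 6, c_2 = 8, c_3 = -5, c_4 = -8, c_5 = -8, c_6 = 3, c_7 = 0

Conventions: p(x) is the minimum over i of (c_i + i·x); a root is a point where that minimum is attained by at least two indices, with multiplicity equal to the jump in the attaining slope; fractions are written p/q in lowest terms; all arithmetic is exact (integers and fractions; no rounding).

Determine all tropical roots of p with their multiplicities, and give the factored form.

hull edge (i=0, c=8) to (i=3, c=-5): slope -13/3, span 3
hull edge (i=3, c=-5) to (i=4, c=-8): slope -3, span 1
hull edge (i=4, c=-8) to (i=5, c=-8): slope 0, span 1
hull edge (i=5, c=-8) to (i=7, c=0): slope 4, span 2
Factored form: p(x) = 0 ⊗ (x ⊕ (-4)) ⊗ (x ⊕ (-4)) ⊗ (x ⊕ 0) ⊗ (x ⊕ 3) ⊗ (x ⊕ 13/3) ⊗ (x ⊕ 13/3) ⊗ (x ⊕ 13/3)
Answer: roots = -4 (mult 2), 0 (mult 1), 3 (mult 1), 13/3 (mult 3)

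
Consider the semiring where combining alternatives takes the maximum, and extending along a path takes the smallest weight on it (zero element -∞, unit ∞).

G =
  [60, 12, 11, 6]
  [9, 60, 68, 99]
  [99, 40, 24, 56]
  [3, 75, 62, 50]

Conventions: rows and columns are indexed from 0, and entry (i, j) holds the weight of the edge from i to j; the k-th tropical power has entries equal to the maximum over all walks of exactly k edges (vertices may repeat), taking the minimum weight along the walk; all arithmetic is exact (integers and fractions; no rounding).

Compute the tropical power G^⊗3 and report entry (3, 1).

G^⊗2:
  [60, 12, 12, 12]
  [68, 75, 62, 60]
  [60, 56, 56, 50]
  [62, 60, 68, 75]
G^⊗3:
  [60, 12, 12, 12]
  [62, 60, 68, 75]
  [60, 56, 56, 56]
  [68, 75, 62, 60]
Key observation: the optimum is the walk 3->1->3->1, with weight 75 min 99 min 75 = 75.
Optimal value attained by: walk 3->1->3->1.
Answer: (G^⊗3)[3][1] = 75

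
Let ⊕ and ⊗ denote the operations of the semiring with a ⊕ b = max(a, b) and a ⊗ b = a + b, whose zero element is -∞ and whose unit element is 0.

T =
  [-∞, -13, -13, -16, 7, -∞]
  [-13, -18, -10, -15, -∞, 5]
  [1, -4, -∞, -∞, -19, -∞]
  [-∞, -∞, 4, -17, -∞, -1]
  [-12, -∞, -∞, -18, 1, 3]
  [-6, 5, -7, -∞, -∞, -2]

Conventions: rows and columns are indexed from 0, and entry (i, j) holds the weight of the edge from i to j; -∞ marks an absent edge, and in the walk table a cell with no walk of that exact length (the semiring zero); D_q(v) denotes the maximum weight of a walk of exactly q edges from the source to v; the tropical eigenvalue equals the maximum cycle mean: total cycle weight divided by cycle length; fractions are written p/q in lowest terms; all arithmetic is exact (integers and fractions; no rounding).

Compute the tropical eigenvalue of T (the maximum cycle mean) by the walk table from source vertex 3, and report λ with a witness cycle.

q=0: [-∞, -∞, -∞, 0, -∞, -∞]
q=1: [-∞, -∞, 4, -17, -∞, -1]
q=2: [5, 4, -8, -34, -15, -3]
q=3: [-7, 2, -6, -11, 12, 9]
q=4: [3, 14, 2, -6, 13, 15]
q=5: [9, 20, 8, -1, 14, 19]
q=6: [13, 24, 12, 5, 16, 25]
Optimal cycle mean attained by: cycle 1->5->1, total 5 + 5, length 2.
Answer: λ = 5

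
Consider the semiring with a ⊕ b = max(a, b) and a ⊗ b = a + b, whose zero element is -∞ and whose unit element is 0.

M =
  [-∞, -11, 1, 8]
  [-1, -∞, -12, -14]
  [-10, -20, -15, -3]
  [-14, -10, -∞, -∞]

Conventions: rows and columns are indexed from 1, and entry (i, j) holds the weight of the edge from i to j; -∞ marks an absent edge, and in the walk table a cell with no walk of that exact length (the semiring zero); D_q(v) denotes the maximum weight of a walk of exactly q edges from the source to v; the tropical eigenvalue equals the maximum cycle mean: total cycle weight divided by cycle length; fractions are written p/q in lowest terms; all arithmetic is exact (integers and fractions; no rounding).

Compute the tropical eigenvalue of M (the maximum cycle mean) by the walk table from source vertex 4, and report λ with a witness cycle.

q=0: [-∞, -∞, -∞, 0]
q=1: [-14, -10, -∞, -∞]
q=2: [-11, -25, -13, -6]
q=3: [-20, -16, -10, -3]
q=4: [-17, -13, -19, -12]
Optimal cycle mean attained by: cycle 1->4->2->1, total 8 + (-10) + (-1), length 3.
Answer: λ = -1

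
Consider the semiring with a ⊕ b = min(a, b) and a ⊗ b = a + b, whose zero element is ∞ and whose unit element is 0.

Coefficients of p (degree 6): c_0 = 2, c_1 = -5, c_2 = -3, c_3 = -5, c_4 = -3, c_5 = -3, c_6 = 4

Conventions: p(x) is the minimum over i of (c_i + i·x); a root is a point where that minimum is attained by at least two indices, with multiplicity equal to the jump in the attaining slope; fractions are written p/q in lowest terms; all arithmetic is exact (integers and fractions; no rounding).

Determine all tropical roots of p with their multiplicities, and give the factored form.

hull edge (i=0, c=2) to (i=1, c=-5): slope -7, span 1
hull edge (i=1, c=-5) to (i=3, c=-5): slope 0, span 2
hull edge (i=3, c=-5) to (i=5, c=-3): slope 1, span 2
hull edge (i=5, c=-3) to (i=6, c=4): slope 7, span 1
Factored form: p(x) = 4 ⊗ (x ⊕ (-7)) ⊗ (x ⊕ (-1)) ⊗ (x ⊕ (-1)) ⊗ (x ⊕ 0) ⊗ (x ⊕ 0) ⊗ (x ⊕ 7)
Answer: roots = -7 (mult 1), -1 (mult 2), 0 (mult 2), 7 (mult 1)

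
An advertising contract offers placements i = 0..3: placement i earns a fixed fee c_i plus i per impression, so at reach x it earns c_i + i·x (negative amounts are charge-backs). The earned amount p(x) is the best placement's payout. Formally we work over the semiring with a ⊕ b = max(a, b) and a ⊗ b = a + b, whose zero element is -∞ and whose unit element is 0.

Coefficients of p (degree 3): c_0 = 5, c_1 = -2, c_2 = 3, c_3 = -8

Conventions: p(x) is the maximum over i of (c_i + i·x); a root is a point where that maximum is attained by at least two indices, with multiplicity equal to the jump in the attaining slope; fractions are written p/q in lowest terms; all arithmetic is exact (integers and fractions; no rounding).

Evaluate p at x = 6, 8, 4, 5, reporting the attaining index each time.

p(6) = max(5+0·6=5, -2+1·6=4, 3+2·6=15, -8+3·6=10) = 15 (attained by i=2)
p(8) = max(5+0·8=5, -2+1·8=6, 3+2·8=19, -8+3·8=16) = 19 (attained by i=2)
p(4) = max(5+0·4=5, -2+1·4=2, 3+2·4=11, -8+3·4=4) = 11 (attained by i=2)
p(5) = max(5+0·5=5, -2+1·5=3, 3+2·5=13, -8+3·5=7) = 13 (attained by i=2)
Answer: p(6) = 15; p(8) = 19; p(4) = 11; p(5) = 13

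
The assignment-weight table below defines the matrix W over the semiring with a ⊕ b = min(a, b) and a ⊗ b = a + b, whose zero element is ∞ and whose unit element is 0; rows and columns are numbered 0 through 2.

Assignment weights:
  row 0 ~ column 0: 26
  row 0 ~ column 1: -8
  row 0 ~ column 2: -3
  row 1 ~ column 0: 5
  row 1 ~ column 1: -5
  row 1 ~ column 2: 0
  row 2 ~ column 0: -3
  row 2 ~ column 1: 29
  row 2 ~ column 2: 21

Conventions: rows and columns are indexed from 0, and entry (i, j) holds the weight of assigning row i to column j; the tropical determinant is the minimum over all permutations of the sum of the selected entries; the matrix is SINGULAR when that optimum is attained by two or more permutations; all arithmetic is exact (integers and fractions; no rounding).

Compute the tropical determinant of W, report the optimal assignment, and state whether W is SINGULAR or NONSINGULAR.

σ = (0, 1, 2): 26 + (-5) + 21 = 42
σ = (0, 2, 1): 26 + 0 + 29 = 55
σ = (1, 0, 2): (-8) + 5 + 21 = 18
σ = (1, 2, 0): (-8) + 0 + (-3) = -11
σ = (2, 0, 1): (-3) + 5 + 29 = 31
σ = (2, 1, 0): (-3) + (-5) + (-3) = -11
Optimal value attained by: σ = (1, 2, 0).
Answer: det⊕(W) = -11; verdict: SINGULAR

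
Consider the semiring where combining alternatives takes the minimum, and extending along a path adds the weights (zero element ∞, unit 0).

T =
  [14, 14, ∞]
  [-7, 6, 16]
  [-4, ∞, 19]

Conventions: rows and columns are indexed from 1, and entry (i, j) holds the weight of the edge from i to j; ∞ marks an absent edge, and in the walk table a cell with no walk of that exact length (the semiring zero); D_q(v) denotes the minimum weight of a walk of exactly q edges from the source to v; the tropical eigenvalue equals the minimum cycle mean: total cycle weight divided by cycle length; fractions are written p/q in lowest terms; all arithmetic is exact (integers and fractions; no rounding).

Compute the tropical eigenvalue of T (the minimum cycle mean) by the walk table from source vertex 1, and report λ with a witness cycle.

q=0: [0, ∞, ∞]
q=1: [14, 14, ∞]
q=2: [7, 20, 30]
q=3: [13, 21, 36]
Optimal cycle mean attained by: cycle 1->2->1, total 14 + (-7), length 2.
Answer: λ = 7/2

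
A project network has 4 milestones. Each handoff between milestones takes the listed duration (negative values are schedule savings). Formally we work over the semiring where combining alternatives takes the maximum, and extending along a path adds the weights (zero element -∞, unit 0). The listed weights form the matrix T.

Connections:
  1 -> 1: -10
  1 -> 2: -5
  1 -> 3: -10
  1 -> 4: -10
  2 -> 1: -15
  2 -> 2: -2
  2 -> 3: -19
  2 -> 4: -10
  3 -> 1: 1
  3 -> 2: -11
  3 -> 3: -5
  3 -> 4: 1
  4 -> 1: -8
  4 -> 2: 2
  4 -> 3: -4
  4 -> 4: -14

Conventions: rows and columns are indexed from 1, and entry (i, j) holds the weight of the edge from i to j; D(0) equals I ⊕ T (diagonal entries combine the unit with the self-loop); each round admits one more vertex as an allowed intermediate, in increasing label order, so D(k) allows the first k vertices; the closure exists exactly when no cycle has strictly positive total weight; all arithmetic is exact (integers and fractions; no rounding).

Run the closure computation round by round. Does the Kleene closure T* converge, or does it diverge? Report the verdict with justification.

D(0):
  [0, -5, -10, -10]
  [-15, 0, -19, -10]
  [1, -11, 0, 1]
  [-8, 2, -4, 0]
D(1):
  [0, -5, -10, -10]
  [-15, 0, -19, -10]
  [1, -4, 0, 1]
  [-8, 2, -4, 0]
D(2):
  [0, -5, -10, -10]
  [-15, 0, -19, -10]
  [1, -4, 0, 1]
  [-8, 2, -4, 0]
D(3):
  [0, -5, -10, -9]
  [-15, 0, -19, -10]
  [1, -4, 0, 1]
  [-3, 2, -4, 0]
D(4):
  [0, -5, -10, -9]
  [-13, 0, -14, -10]
  [1, 3, 0, 1]
  [-3, 2, -4, 0]
Key observation: every diagonal entry stays at the unit through all rounds, so no improving cycle exists.
Answer: CONVERGES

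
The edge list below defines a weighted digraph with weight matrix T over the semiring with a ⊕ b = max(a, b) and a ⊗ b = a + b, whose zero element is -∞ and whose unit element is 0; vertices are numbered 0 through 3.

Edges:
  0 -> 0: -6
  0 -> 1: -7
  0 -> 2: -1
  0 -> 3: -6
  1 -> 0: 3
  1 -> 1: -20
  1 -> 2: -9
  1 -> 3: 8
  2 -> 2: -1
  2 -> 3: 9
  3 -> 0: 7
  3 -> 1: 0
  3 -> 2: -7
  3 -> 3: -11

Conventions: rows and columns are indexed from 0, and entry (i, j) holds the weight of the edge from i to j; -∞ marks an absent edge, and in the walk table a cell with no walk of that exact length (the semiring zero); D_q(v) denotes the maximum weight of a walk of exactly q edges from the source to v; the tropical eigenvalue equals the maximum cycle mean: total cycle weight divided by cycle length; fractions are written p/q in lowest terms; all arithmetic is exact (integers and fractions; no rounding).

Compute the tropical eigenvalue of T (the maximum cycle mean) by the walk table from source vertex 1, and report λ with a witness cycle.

q=0: [-∞, 0, -∞, -∞]
q=1: [3, -20, -9, 8]
q=2: [15, 8, 2, 0]
q=3: [11, 8, 14, 16]
q=4: [23, 16, 13, 23]
Optimal cycle mean attained by: cycle 0->2->3->0, total (-1) + 9 + 7, length 3.
Answer: λ = 5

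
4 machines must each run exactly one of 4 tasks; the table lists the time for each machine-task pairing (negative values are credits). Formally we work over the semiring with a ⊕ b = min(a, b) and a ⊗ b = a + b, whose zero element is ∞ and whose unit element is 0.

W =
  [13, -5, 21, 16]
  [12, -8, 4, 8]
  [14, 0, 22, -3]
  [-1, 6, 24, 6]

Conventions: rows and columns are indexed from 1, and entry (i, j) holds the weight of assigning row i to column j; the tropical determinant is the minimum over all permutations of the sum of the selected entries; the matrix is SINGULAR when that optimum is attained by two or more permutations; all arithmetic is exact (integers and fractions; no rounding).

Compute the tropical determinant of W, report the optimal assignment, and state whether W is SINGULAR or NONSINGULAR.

σ = (1, 2, 3, 4): 13 + (-8) + 22 + 6 = 33
σ = (1, 2, 4, 3): 13 + (-8) + (-3) + 24 = 26
σ = (1, 3, 2, 4): 13 + 4 + 0 + 6 = 23
σ = (1, 3, 4, 2): 13 + 4 + (-3) + 6 = 20
σ = (1, 4, 2, 3): 13 + 8 + 0 + 24 = 45
σ = (1, 4, 3, 2): 13 + 8 + 22 + 6 = 49
σ = (2, 1, 3, 4): (-5) + 12 + 22 + 6 = 35
σ = (2, 1, 4, 3): (-5) + 12 + (-3) + 24 = 28
σ = (2, 3, 1, 4): (-5) + 4 + 14 + 6 = 19
σ = (2, 3, 4, 1): (-5) + 4 + (-3) + (-1) = -5
σ = (2, 4, 1, 3): (-5) + 8 + 14 + 24 = 41
σ = (2, 4, 3, 1): (-5) + 8 + 22 + (-1) = 24
σ = (3, 1, 2, 4): 21 + 12 + 0 + 6 = 39
σ = (3, 1, 4, 2): 21 + 12 + (-3) + 6 = 36
σ = (3, 2, 1, 4): 21 + (-8) + 14 + 6 = 33
σ = (3, 2, 4, 1): 21 + (-8) + (-3) + (-1) = 9
σ = (3, 4, 1, 2): 21 + 8 + 14 + 6 = 49
σ = (3, 4, 2, 1): 21 + 8 + 0 + (-1) = 28
σ = (4, 1, 2, 3): 16 + 12 + 0 + 24 = 52
σ = (4, 1, 3, 2): 16 + 12 + 22 + 6 = 56
σ = (4, 2, 1, 3): 16 + (-8) + 14 + 24 = 46
σ = (4, 2, 3, 1): 16 + (-8) + 22 + (-1) = 29
σ = (4, 3, 1, 2): 16 + 4 + 14 + 6 = 40
σ = (4, 3, 2, 1): 16 + 4 + 0 + (-1) = 19
Optimal value attained by: σ = (2, 3, 4, 1).
Answer: det⊕(W) = -5; verdict: NONSINGULAR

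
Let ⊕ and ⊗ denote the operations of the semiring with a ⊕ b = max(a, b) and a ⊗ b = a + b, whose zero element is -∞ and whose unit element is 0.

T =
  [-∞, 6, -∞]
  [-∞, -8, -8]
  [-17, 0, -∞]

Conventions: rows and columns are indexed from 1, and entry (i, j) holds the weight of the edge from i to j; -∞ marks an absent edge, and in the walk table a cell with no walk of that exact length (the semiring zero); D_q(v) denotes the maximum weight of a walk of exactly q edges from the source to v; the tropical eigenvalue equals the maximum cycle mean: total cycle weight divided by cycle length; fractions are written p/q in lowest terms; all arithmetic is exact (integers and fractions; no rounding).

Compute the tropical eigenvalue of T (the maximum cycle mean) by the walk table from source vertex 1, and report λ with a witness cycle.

q=0: [0, -∞, -∞]
q=1: [-∞, 6, -∞]
q=2: [-∞, -2, -2]
q=3: [-19, -2, -10]
Optimal cycle mean attained by: cycle 2->3->2, total (-8) + 0, length 2.
Answer: λ = -4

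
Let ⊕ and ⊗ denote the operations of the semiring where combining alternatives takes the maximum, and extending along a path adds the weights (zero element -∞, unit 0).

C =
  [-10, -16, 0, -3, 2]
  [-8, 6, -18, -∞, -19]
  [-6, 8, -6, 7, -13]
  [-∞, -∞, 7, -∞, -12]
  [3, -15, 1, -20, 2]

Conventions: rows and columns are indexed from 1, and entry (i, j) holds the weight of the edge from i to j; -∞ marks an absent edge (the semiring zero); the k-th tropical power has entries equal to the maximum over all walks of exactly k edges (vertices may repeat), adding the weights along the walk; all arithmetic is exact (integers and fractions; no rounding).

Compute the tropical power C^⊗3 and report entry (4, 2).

C^⊗2:
  [5, 8, 4, 7, 4]
  [-2, 12, -8, -11, -6]
  [0, 14, 14, 1, -4]
  [1, 15, 1, 14, -6]
  [5, 9, 3, 8, 5]
C^⊗3:
  [7, 14, 14, 11, 7]
  [4, 18, -2, -1, 0]
  [8, 22, 8, 21, 2]
  [7, 21, 21, 8, 3]
  [8, 15, 15, 10, 7]
Key observation: the optimum is the walk 4->3->2->2, with weight 7 + 8 + 6 = 21.
Optimal value attained by: walk 4->3->2->2.
Answer: (C^⊗3)[4][2] = 21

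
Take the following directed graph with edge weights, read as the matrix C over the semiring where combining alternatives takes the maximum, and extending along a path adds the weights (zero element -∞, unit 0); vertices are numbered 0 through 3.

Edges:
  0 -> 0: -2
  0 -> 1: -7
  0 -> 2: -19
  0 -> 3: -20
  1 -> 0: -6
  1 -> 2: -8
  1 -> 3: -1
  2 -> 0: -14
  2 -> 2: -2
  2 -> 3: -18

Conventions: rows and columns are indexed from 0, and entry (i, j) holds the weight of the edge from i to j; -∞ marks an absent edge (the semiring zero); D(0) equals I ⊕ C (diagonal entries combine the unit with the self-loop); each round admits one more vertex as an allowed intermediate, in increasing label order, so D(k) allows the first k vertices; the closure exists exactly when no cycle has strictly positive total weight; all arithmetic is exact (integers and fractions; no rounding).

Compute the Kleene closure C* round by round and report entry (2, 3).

D(0):
  [0, -7, -19, -20]
  [-6, 0, -8, -1]
  [-14, -∞, 0, -18]
  [-∞, -∞, -∞, 0]
D(1):
  [0, -7, -19, -20]
  [-6, 0, -8, -1]
  [-14, -21, 0, -18]
  [-∞, -∞, -∞, 0]
D(2):
  [0, -7, -15, -8]
  [-6, 0, -8, -1]
  [-14, -21, 0, -18]
  [-∞, -∞, -∞, 0]
D(3):
  [0, -7, -15, -8]
  [-6, 0, -8, -1]
  [-14, -21, 0, -18]
  [-∞, -∞, -∞, 0]
D(4):
  [0, -7, -15, -8]
  [-6, 0, -8, -1]
  [-14, -21, 0, -18]
  [-∞, -∞, -∞, 0]
Answer: C*[2][3] = -18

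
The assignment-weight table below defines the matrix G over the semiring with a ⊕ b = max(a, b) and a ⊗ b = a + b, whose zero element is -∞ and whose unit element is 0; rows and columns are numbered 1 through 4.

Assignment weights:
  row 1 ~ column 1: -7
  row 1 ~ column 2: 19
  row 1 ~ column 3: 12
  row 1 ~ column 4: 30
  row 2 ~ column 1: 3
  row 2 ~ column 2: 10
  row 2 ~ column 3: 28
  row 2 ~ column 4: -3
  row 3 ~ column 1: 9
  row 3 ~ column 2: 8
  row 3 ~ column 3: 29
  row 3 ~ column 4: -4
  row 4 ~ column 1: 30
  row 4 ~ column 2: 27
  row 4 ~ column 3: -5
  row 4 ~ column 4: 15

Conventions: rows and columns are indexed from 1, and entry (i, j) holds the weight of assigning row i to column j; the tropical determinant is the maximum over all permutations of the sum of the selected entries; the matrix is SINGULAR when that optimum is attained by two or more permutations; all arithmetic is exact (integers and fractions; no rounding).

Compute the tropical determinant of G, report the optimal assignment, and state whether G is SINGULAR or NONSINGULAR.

σ = (1, 2, 3, 4): (-7) + 10 + 29 + 15 = 47
σ = (1, 2, 4, 3): (-7) + 10 + (-4) + (-5) = -6
σ = (1, 3, 2, 4): (-7) + 28 + 8 + 15 = 44
σ = (1, 3, 4, 2): (-7) + 28 + (-4) + 27 = 44
σ = (1, 4, 2, 3): (-7) + (-3) + 8 + (-5) = -7
σ = (1, 4, 3, 2): (-7) + (-3) + 29 + 27 = 46
σ = (2, 1, 3, 4): 19 + 3 + 29 + 15 = 66
σ = (2, 1, 4, 3): 19 + 3 + (-4) + (-5) = 13
σ = (2, 3, 1, 4): 19 + 28 + 9 + 15 = 71
σ = (2, 3, 4, 1): 19 + 28 + (-4) + 30 = 73
σ = (2, 4, 1, 3): 19 + (-3) + 9 + (-5) = 20
σ = (2, 4, 3, 1): 19 + (-3) + 29 + 30 = 75
σ = (3, 1, 2, 4): 12 + 3 + 8 + 15 = 38
σ = (3, 1, 4, 2): 12 + 3 + (-4) + 27 = 38
σ = (3, 2, 1, 4): 12 + 10 + 9 + 15 = 46
σ = (3, 2, 4, 1): 12 + 10 + (-4) + 30 = 48
σ = (3, 4, 1, 2): 12 + (-3) + 9 + 27 = 45
σ = (3, 4, 2, 1): 12 + (-3) + 8 + 30 = 47
σ = (4, 1, 2, 3): 30 + 3 + 8 + (-5) = 36
σ = (4, 1, 3, 2): 30 + 3 + 29 + 27 = 89
σ = (4, 2, 1, 3): 30 + 10 + 9 + (-5) = 44
σ = (4, 2, 3, 1): 30 + 10 + 29 + 30 = 99
σ = (4, 3, 1, 2): 30 + 28 + 9 + 27 = 94
σ = (4, 3, 2, 1): 30 + 28 + 8 + 30 = 96
Optimal value attained by: σ = (4, 2, 3, 1).
Answer: det⊕(G) = 99; verdict: NONSINGULAR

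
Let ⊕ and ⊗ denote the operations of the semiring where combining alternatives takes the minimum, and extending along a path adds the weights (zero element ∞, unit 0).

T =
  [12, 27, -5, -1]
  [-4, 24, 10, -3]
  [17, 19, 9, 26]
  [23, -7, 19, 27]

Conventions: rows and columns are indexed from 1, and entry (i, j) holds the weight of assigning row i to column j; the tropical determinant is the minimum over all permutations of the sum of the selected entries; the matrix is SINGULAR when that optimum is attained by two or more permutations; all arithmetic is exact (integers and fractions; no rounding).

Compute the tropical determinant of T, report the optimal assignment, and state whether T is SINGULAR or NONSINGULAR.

σ = (1, 2, 3, 4): 12 + 24 + 9 + 27 = 72
σ = (1, 2, 4, 3): 12 + 24 + 26 + 19 = 81
σ = (1, 3, 2, 4): 12 + 10 + 19 + 27 = 68
σ = (1, 3, 4, 2): 12 + 10 + 26 + (-7) = 41
σ = (1, 4, 2, 3): 12 + (-3) + 19 + 19 = 47
σ = (1, 4, 3, 2): 12 + (-3) + 9 + (-7) = 11
σ = (2, 1, 3, 4): 27 + (-4) + 9 + 27 = 59
σ = (2, 1, 4, 3): 27 + (-4) + 26 + 19 = 68
σ = (2, 3, 1, 4): 27 + 10 + 17 + 27 = 81
σ = (2, 3, 4, 1): 27 + 10 + 26 + 23 = 86
σ = (2, 4, 1, 3): 27 + (-3) + 17 + 19 = 60
σ = (2, 4, 3, 1): 27 + (-3) + 9 + 23 = 56
σ = (3, 1, 2, 4): (-5) + (-4) + 19 + 27 = 37
σ = (3, 1, 4, 2): (-5) + (-4) + 26 + (-7) = 10
σ = (3, 2, 1, 4): (-5) + 24 + 17 + 27 = 63
σ = (3, 2, 4, 1): (-5) + 24 + 26 + 23 = 68
σ = (3, 4, 1, 2): (-5) + (-3) + 17 + (-7) = 2
σ = (3, 4, 2, 1): (-5) + (-3) + 19 + 23 = 34
σ = (4, 1, 2, 3): (-1) + (-4) + 19 + 19 = 33
σ = (4, 1, 3, 2): (-1) + (-4) + 9 + (-7) = -3
σ = (4, 2, 1, 3): (-1) + 24 + 17 + 19 = 59
σ = (4, 2, 3, 1): (-1) + 24 + 9 + 23 = 55
σ = (4, 3, 1, 2): (-1) + 10 + 17 + (-7) = 19
σ = (4, 3, 2, 1): (-1) + 10 + 19 + 23 = 51
Optimal value attained by: σ = (4, 1, 3, 2).
Answer: det⊕(T) = -3; verdict: NONSINGULAR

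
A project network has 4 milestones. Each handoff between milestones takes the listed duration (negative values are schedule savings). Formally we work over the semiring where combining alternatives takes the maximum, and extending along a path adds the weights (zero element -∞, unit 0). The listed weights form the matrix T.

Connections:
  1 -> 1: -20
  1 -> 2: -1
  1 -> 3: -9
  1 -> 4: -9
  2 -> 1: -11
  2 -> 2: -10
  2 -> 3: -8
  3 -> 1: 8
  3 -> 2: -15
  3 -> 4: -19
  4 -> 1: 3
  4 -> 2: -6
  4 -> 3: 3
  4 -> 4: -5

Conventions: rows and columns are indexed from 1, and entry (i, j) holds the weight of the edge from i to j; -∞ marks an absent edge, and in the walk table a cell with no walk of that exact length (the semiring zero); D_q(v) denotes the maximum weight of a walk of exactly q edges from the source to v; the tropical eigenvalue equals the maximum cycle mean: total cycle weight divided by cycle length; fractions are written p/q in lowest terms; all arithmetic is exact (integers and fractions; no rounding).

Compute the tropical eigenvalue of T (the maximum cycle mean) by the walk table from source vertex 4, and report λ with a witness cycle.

q=0: [-∞, -∞, -∞, 0]
q=1: [3, -6, 3, -5]
q=2: [11, 2, -2, -6]
q=3: [6, 10, 2, 2]
q=4: [10, 5, 5, -3]
Optimal cycle mean attained by: cycle 1->4->3->1, total (-9) + 3 + 8, length 3.
Answer: λ = 2/3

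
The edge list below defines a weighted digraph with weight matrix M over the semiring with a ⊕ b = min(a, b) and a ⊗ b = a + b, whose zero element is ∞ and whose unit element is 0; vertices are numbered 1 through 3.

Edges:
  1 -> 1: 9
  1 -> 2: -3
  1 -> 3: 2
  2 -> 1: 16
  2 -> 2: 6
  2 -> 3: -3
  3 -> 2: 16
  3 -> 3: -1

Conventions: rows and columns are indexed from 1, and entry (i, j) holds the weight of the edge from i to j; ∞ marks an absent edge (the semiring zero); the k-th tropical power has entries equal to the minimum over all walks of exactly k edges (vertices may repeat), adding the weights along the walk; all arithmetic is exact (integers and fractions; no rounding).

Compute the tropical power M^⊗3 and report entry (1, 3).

M^⊗2:
  [13, 3, -6]
  [22, 12, -4]
  [32, 15, -2]
M^⊗3:
  [19, 9, -7]
  [28, 12, -5]
  [31, 14, -3]
Key observation: the optimum is the walk 1->2->3->3, with weight (-3) + (-3) + (-1) = -7.
Optimal value attained by: walk 1->2->3->3.
Answer: (M^⊗3)[1][3] = -7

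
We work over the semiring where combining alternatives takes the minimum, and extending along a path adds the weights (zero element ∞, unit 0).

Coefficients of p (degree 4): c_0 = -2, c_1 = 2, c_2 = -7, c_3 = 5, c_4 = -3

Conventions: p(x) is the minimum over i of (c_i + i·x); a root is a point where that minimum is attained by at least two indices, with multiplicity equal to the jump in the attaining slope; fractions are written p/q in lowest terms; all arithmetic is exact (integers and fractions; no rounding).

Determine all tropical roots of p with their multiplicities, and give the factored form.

hull edge (i=0, c=-2) to (i=2, c=-7): slope -5/2, span 2
hull edge (i=2, c=-7) to (i=4, c=-3): slope 2, span 2
Factored form: p(x) = -3 ⊗ (x ⊕ (-2)) ⊗ (x ⊕ (-2)) ⊗ (x ⊕ 5/2) ⊗ (x ⊕ 5/2)
Answer: roots = -2 (mult 2), 5/2 (mult 2)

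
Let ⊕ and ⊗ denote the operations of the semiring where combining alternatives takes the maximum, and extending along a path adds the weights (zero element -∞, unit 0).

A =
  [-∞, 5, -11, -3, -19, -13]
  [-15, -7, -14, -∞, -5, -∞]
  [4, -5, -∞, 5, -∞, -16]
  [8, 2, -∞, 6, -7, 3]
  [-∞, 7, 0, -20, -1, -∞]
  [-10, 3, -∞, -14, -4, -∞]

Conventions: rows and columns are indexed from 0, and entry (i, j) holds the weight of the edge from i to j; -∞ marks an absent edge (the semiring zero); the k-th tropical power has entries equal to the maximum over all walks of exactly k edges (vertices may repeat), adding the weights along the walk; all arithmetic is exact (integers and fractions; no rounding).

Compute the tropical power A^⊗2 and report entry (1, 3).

A^⊗2:
  [5, -1, -9, 3, 0, 0]
  [-10, 2, -5, -9, -6, -28]
  [13, 9, -7, 11, -2, 8]
  [14, 13, -3, 12, -1, 9]
  [4, 6, -1, 5, 2, -16]
  [-6, 3, -4, -8, -2, -11]
Key observation: the optimum is the walk 1->2->3, with weight (-14) + 5 = -9.
Optimal value attained by: walk 1->2->3.
Answer: (A^⊗2)[1][3] = -9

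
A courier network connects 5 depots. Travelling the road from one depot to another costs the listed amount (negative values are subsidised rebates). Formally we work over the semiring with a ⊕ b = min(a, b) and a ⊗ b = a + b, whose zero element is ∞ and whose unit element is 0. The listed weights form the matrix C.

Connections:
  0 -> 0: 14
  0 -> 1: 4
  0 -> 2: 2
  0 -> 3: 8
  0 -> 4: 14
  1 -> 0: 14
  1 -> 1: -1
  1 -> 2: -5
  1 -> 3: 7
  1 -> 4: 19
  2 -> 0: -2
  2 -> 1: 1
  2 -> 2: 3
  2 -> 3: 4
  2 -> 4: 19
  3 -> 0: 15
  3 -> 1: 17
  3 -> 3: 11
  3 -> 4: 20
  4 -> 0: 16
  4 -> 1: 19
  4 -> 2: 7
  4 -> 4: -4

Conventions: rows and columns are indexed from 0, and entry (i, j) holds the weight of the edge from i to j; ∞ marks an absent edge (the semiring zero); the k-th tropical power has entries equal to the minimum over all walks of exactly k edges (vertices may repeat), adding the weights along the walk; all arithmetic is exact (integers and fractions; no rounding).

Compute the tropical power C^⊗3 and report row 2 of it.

C^⊗2:
  [0, 3, -1, 6, 10]
  [-7, -4, -6, -1, 14]
  [1, 0, -4, 6, 12]
  [26, 16, 12, 22, 16]
  [5, 8, 3, 11, -8]
C^⊗3:
  [-3, 0, -2, 3, 6]
  [-8, -5, -9, -2, 7]
  [-6, -3, -5, 0, 8]
  [10, 13, 11, 16, 12]
  [1, 4, -1, 7, -12]
Answer: row 2 of C^⊗3 = [-6, -3, -5, 0, 8]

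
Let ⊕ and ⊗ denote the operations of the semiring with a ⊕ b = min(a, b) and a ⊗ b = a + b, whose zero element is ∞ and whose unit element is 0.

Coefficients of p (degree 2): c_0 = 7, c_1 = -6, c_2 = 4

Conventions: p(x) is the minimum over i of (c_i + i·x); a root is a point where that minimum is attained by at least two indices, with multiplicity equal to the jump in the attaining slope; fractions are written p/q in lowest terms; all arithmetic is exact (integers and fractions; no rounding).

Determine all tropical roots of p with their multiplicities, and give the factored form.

hull edge (i=0, c=7) to (i=1, c=-6): slope -13, span 1
hull edge (i=1, c=-6) to (i=2, c=4): slope 10, span 1
Factored form: p(x) = 4 ⊗ (x ⊕ (-10)) ⊗ (x ⊕ 13)
Answer: roots = -10 (mult 1), 13 (mult 1)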